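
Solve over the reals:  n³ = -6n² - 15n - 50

Rearrange: n³ + 6n² + 15n + 50 = 0.
Possible rational roots are divisors of 50. Testing n = -5 gives 0, so (n + 5) is a factor.
Divide: n³ + 6n² + 15n + 50 = (n + 5)(n² + n + 10).
The quadratic n² + n + 10 has discriminant -39 < 0, so no further real roots.

n = -5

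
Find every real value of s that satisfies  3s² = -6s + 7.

Rearrange to standard form: 3s² + 6s - 7 = 0.
Discriminant: (6)² − 4·3·(-7) = 120.
Quadratic formula: s = (-6 ± √120) / 6.
So s = -1 + √(30)/3 ≈ 0.8257 or s = -√(30)/3 - 1 ≈ -2.8257.

s = -2.8257 or s = 0.8257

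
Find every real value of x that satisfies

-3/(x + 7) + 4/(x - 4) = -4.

Multiply both sides by (x + 7)(x - 4):
-3(x - 4) + 4(x + 7) = -4(x + 7)(x - 4).
Expand and collect terms: -4x² - 13x + 72 = 0.
By the quadratic formula, x = (13 ± √1321) / -8, so x ≈ -6.1682 or x ≈ 2.9182.
Neither value makes a denominator zero (x ≠ -7, x ≠ 4), so both are valid.

x = -6.1682 or x = 2.9182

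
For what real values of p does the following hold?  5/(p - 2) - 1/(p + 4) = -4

p = -3.6794 or p = 0.6794

Multiply both sides by (p - 2)(p + 4):
5(p + 4) - (p - 2) = -4(p - 2)(p + 4).
Expand and collect terms: -4p² - 12p + 10 = 0.
By the quadratic formula, p = (12 ± √304) / -8, so p ≈ -3.6794 or p ≈ 0.6794.
Neither value makes a denominator zero (p ≠ 2, p ≠ -4), so both are valid.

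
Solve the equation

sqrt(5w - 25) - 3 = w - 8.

w = 5 or w = 10

Isolate the radical: sqrt(5w - 25) = w - 5.
Square both sides: 5w - 25 = (w - 5)^2.
Expand and rearrange: w^2 - 15w + 50 = 0.
Solving gives w = 10 or w = 5.
Check each candidate in the original equation:
  w = 10: sqrt(25) = 5, while w - 5 = 5 — valid.
  w = 5: sqrt(0) = 0, while w - 5 = 0 — valid.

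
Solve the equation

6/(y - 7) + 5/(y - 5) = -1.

Multiply both sides by (y - 7)(y - 5):
6(y - 5) + 5(y - 7) = -(y - 7)(y - 5).
Expand and collect terms: -y² + y + 30 = 0.
Factor or apply the quadratic formula: y = -5 or y = 6.
Neither value makes a denominator zero (y ≠ 7, y ≠ 5), so both are valid.

y = -5 or y = 6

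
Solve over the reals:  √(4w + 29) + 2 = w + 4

w = 5

Isolate the radical: √(4w + 29) = w + 2.
Square both sides: 4w + 29 = (w + 2)².
Expand and rearrange: w² - 25 = 0.
Solving gives w = 5 or w = -5.
Check each candidate in the original equation:
  w = 5: √(49) = 7, while w + 2 = 7 — valid.
  w = -5: √(9) = 3, while w + 2 = -3 — extraneous.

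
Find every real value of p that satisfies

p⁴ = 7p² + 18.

Let u = p². The equation becomes u² - 7u - 18 = 0.
Factor: (u + 2)(u - 9) = 0, so u = -2 or u = 9.
p² = -2 < 0 has no real solution.
p² = 9 gives p = ±3.

p = -3 or p = 3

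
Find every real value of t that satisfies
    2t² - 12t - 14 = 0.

Factor: 2(t + 1)(t - 7) = 0.
So t = -1 or t = 7.

t = -1 or t = 7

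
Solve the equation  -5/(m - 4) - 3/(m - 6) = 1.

m = -3.3589 or m = 5.3589

Multiply both sides by (m - 4)(m - 6):
-5(m - 6) - 3(m - 4) = (m - 4)(m - 6).
Expand and collect terms: m^2 - 2m - 18 = 0.
By the quadratic formula, m = (2 +/- sqrt(76)) / 2, so m ~= 5.3589 or m ~= -3.3589.
Neither value makes a denominator zero (m != 4, m != 6), so both are valid.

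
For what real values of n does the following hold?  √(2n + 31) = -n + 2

Square both sides: 2n + 31 = (-n + 2)².
Expand and rearrange: n² - 6n - 27 = 0.
Solving gives n = 9 or n = -3.
Check each candidate in the original equation:
  n = 9: √(49) = 7, while -n + 2 = -7 — extraneous.
  n = -3: √(25) = 5, while -n + 2 = 5 — valid.

n = -3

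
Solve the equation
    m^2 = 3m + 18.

Bring every term to one side: m^2 - 3m - 18 = 0.
Factor: (m + 3)(m - 6) = 0.
So m = -3 or m = 6.

m = -3 or m = 6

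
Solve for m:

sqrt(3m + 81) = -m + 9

Square both sides: 3m + 81 = (-m + 9)^2.
Expand and rearrange: m^2 - 21m = 0.
Solving gives m = 21 or m = 0.
Check each candidate in the original equation:
  m = 21: sqrt(144) = 12, while -m + 9 = -12 — extraneous.
  m = 0: sqrt(81) = 9, while -m + 9 = 9 — valid.

m = 0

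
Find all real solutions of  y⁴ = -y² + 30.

Let u = y². The equation becomes u² + u - 30 = 0.
Factor: (u - 5)(u + 6) = 0, so u = 5 or u = -6.
y² = 5 gives y = ±√(5) ≈ ±2.2361.
y² = -6 < 0 has no real solution.

y = -2.2361 or y = 2.2361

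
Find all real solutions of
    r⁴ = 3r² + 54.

r = -3 or r = 3

Let u = r². The equation becomes u² - 3u - 54 = 0.
Factor: (u + 6)(u - 9) = 0, so u = -6 or u = 9.
r² = -6 < 0 has no real solution.
r² = 9 gives r = ±3.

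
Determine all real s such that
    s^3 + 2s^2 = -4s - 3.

Rearrange: s^3 + 2s^2 + 4s + 3 = 0.
Possible rational roots are divisors of 3. Testing s = -1 gives 0, so (s + 1) is a factor.
Divide: s^3 + 2s^2 + 4s + 3 = (s + 1)(s^2 + s + 3).
The quadratic s^2 + s + 3 has discriminant -11 < 0, so no further real roots.

s = -1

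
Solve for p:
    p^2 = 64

Bring every term to one side: p^2 - 64 = 0.
Factor: (p + 8)(p - 8) = 0.
So p = -8 or p = 8.

p = -8 or p = 8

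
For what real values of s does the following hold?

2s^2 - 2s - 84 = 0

s = -6 or s = 7

Factor: 2(s - 7)(s + 6) = 0.
So s = 7 or s = -6.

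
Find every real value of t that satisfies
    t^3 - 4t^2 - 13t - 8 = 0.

t = -1.2749 or t = -1 or t = 6.2749

Possible rational roots are divisors of -8. Testing t = -1 gives 0, so (t + 1) is a factor.
Divide: t^3 - 4t^2 - 13t - 8 = (t + 1)(t^2 - 5t - 8).
Apply the quadratic formula to t^2 - 5t - 8 = 0: t = (5 +/- sqrt(57))/2, i.e. t ~= 6.2749 or t ~= -1.2749.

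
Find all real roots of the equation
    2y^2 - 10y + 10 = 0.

Discriminant: (-10)^2 - 4*2*10 = 20.
Quadratic formula: y = (10 +/- sqrt(20)) / 4.
So y = sqrt(5)/2 + 5/2 ~= 3.618 or y = 5/2 - sqrt(5)/2 ~= 1.382.

y = 1.382 or y = 3.618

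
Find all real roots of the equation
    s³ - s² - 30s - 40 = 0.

Possible rational roots are divisors of -40. Testing s = -4 gives 0, so (s + 4) is a factor.
Divide: s³ - s² - 30s - 40 = (s + 4)(s² - 5s - 10).
Apply the quadratic formula to s² - 5s - 10 = 0: s = (5 ± √65)/2, i.e. s ≈ 6.5311 or s ≈ -1.5311.

s = -4 or s = -1.5311 or s = 6.5311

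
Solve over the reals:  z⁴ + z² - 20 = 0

z = -2 or z = 2

Let u = z². The equation becomes u² + u - 20 = 0.
Factor: (u + 5)(u - 4) = 0, so u = -5 or u = 4.
z² = -5 < 0 has no real solution.
z² = 4 gives z = ±2.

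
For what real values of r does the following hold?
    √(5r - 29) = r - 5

r = 6 or r = 9

Square both sides: 5r - 29 = (r - 5)².
Expand and rearrange: r² - 15r + 54 = 0.
Solving gives r = 9 or r = 6.
Check each candidate in the original equation:
  r = 9: √(16) = 4, while r - 5 = 4 — valid.
  r = 6: √(1) = 1, while r - 5 = 1 — valid.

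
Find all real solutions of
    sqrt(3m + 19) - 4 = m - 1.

m = 2

Isolate the radical: sqrt(3m + 19) = m + 3.
Square both sides: 3m + 19 = (m + 3)^2.
Expand and rearrange: m^2 + 3m - 10 = 0.
Solving gives m = 2 or m = -5.
Check each candidate in the original equation:
  m = 2: sqrt(25) = 5, while m + 3 = 5 — valid.
  m = -5: sqrt(4) = 2, while m + 3 = -2 — extraneous.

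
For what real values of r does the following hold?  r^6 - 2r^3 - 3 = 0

Let u = r^3. The equation becomes u^2 - 2u - 3 = 0.
Factor: (u + 1)(u - 3) = 0, so u = -1 or u = 3.
r^3 = -1 gives r = -1.
r^3 = 3 gives r = (3)^(1/3) ~= 1.4422.

r = -1 or r = 1.4422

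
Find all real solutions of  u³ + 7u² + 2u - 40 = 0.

Possible rational roots are divisors of -40. Testing u = -4 gives 0, so (u + 4) is a factor.
Divide: u³ + 7u² + 2u - 40 = (u + 4)(u² + 3u - 10).
Factor the quadratic: u = 2 or u = -5.

u = -5 or u = -4 or u = 2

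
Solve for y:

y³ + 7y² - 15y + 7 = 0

y = -8.7958 or y = 0.7958 or y = 1

Possible rational roots are divisors of 7. Testing y = 1 gives 0, so (y - 1) is a factor.
Divide: y³ + 7y² - 15y + 7 = (y - 1)(y² + 8y - 7).
Apply the quadratic formula to y² + 8y - 7 = 0: y = (-8 ± √92)/2, i.e. y ≈ 0.7958 or y ≈ -8.7958.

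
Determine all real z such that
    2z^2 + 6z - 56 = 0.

z = -7 or z = 4

Factor: 2(z + 7)(z - 4) = 0.
So z = -7 or z = 4.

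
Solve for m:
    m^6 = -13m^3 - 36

m = -2.0801 or m = -1.5874

Let u = m^3. The equation becomes u^2 + 13u + 36 = 0.
Factor: (u + 4)(u + 9) = 0, so u = -4 or u = -9.
m^3 = -4 gives m = -(4)^(1/3) ~= -1.5874.
m^3 = -9 gives m = -(9)^(1/3) ~= -2.0801.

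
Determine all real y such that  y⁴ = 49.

y = -2.6458 or y = 2.6458

Let u = y². The equation becomes u² - 49 = 0.
Factor: (u - 7)(u + 7) = 0, so u = 7 or u = -7.
y² = 7 gives y = ±√(7) ≈ ±2.6458.
y² = -7 < 0 has no real solution.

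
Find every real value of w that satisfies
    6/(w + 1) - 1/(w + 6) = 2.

Multiply both sides by (w + 1)(w + 6):
6(w + 6) - (w + 1) = 2(w + 1)(w + 6).
Expand and collect terms: 2w^2 + 9w - 23 = 0.
By the quadratic formula, w = (-9 +/- sqrt(265)) / 4, so w ~= 1.8197 or w ~= -6.3197.
Neither value makes a denominator zero (w != -1, w != -6), so both are valid.

w = -6.3197 or w = 1.8197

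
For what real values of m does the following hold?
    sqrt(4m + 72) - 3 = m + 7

Isolate the radical: sqrt(4m + 72) = m + 10.
Square both sides: 4m + 72 = (m + 10)^2.
Expand and rearrange: m^2 + 16m + 28 = 0.
Solving gives m = -2 or m = -14.
Check each candidate in the original equation:
  m = -2: sqrt(64) = 8, while m + 10 = 8 — valid.
  m = -14: sqrt(16) = 4, while m + 10 = -4 — extraneous.

m = -2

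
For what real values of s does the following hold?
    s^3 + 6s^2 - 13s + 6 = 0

s = -7.772 or s = 0.772 or s = 1

Possible rational roots are divisors of 6. Testing s = 1 gives 0, so (s - 1) is a factor.
Divide: s^3 + 6s^2 - 13s + 6 = (s - 1)(s^2 + 7s - 6).
Apply the quadratic formula to s^2 + 7s - 6 = 0: s = (-7 +/- sqrt(73))/2, i.e. s ~= 0.772 or s ~= -7.772.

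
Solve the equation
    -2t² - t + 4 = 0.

Discriminant: (-1)² − 4·(-2)·4 = 33.
Quadratic formula: t = (1 ± √33) / (-4).
So t = -√(33)/4 - 1/4 ≈ -1.6861 or t = -1/4 + √(33)/4 ≈ 1.1861.

t = -1.6861 or t = 1.1861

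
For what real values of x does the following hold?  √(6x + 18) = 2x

x = 3

Square both sides: 6x + 18 = (2x)².
Expand and rearrange: 4x² - 6x - 18 = 0.
Solving gives x = 3 or x = -1.5.
Check each candidate in the original equation:
  x = 3: √(36) = 6, while 2x = 6 — valid.
  x = -1.5: √(9) = 3, while 2x = -3 — extraneous.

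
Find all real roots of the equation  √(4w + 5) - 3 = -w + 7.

Isolate the radical: √(4w + 5) = -w + 10.
Square both sides: 4w + 5 = (-w + 10)².
Expand and rearrange: w² - 24w + 95 = 0.
Solving gives w = 19 or w = 5.
Check each candidate in the original equation:
  w = 19: √(81) = 9, while -w + 10 = -9 — extraneous.
  w = 5: √(25) = 5, while -w + 10 = 5 — valid.

w = 5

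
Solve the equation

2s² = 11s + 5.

Rearrange to standard form: 2s² - 11s - 5 = 0.
Discriminant: (-11)² − 4·2·(-5) = 161.
Quadratic formula: s = (11 ± √161) / 4.
So s = 11/4 + √(161)/4 ≈ 5.9221 or s = 11/4 - √(161)/4 ≈ -0.4221.

s = -0.4221 or s = 5.9221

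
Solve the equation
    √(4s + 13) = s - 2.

Square both sides: 4s + 13 = (s - 2)².
Expand and rearrange: s² - 8s - 9 = 0.
Solving gives s = 9 or s = -1.
Check each candidate in the original equation:
  s = 9: √(49) = 7, while s - 2 = 7 — valid.
  s = -1: √(9) = 3, while s - 2 = -3 — extraneous.

s = 9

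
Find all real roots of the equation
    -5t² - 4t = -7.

Rearrange to standard form: -5t² - 4t + 7 = 0.
Discriminant: (-4)² − 4·(-5)·7 = 156.
Quadratic formula: t = (4 ± √156) / (-10).
So t = -√(39)/5 - 2/5 ≈ -1.649 or t = -2/5 + √(39)/5 ≈ 0.849.

t = -1.649 or t = 0.849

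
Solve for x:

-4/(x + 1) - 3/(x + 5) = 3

Multiply both sides by (x + 1)(x + 5):
-4(x + 5) - 3(x + 1) = 3(x + 1)(x + 5).
Expand and collect terms: 3x^2 + 25x + 38 = 0.
Factor or apply the quadratic formula: x = -2 or x = -6.3333.
Neither value makes a denominator zero (x != -1, x != -5), so both are valid.

x = -6.3333 or x = -2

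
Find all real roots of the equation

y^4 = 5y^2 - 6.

Let u = y^2. The equation becomes u^2 - 5u + 6 = 0.
Factor: (u - 2)(u - 3) = 0, so u = 2 or u = 3.
y^2 = 2 gives y = +/-sqrt(2) ~= +/-1.4142.
y^2 = 3 gives y = +/-sqrt(3) ~= +/-1.7321.

y = -1.7321 or y = -1.4142 or y = 1.4142 or y = 1.7321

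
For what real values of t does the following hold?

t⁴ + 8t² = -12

Let u = t². The equation becomes u² + 8u + 12 = 0.
Factor: (u + 6)(u + 2) = 0, so u = -6 or u = -2.
t² = -6 < 0 has no real solution.
t² = -2 < 0 has no real solution.

No real solutions.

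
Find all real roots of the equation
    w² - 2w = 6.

Rearrange to standard form: w² - 2w - 6 = 0.
Discriminant: (-2)² − 4·1·(-6) = 28.
Quadratic formula: w = (2 ± √28) / 2.
So w = 1 + √(7) ≈ 3.6458 or w = 1 - √(7) ≈ -1.6458.

w = -1.6458 or w = 3.6458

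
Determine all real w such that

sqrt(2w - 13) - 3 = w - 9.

w = 7

Isolate the radical: sqrt(2w - 13) = w - 6.
Square both sides: 2w - 13 = (w - 6)^2.
Expand and rearrange: w^2 - 14w + 49 = 0.
This gives the repeated root w = 7.
Check in the original equation:
  w = 7: sqrt(1) = 1, while w - 6 = 1 — valid.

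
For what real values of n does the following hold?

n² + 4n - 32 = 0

Factor: (n + 8)(n - 4) = 0.
So n = -8 or n = 4.

n = -8 or n = 4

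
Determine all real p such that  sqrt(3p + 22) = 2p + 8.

Square both sides: 3p + 22 = (2p + 8)^2.
Expand and rearrange: 4p^2 + 29p + 42 = 0.
Solving gives p = -2 or p = -5.25.
Check each candidate in the original equation:
  p = -2: sqrt(16) = 4, while 2p + 8 = 4 — valid.
  p = -5.25: sqrt(6.25) = 2.5, while 2p + 8 = -2.5 — extraneous.

p = -2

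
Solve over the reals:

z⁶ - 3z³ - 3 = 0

z = -0.9249 or z = 1.5593

Let u = z³. The equation becomes u² - 3u - 3 = 0.
By the quadratic formula, u = 3/2 + √(21)/2 or u = 3/2 - √(21)/2.
z³ = 3/2 + √(21)/2 gives z = ∛(3/2 + √(21)/2) ≈ 1.5593.
z³ = 3/2 - √(21)/2 gives z = -∛(-3/2 + √(21)/2) ≈ -0.9249.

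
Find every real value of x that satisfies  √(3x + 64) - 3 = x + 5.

Isolate the radical: √(3x + 64) = x + 8.
Square both sides: 3x + 64 = (x + 8)².
Expand and rearrange: x² + 13x = 0.
Solving gives x = 0 or x = -13.
Check each candidate in the original equation:
  x = 0: √(64) = 8, while x + 8 = 8 — valid.
  x = -13: √(25) = 5, while x + 8 = -5 — extraneous.

x = 0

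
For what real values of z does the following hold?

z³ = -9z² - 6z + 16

Rearrange: z³ + 9z² + 6z - 16 = 0.
Possible rational roots are divisors of -16. Testing z = -2 gives 0, so (z + 2) is a factor.
Divide: z³ + 9z² + 6z - 16 = (z + 2)(z² + 7z - 8).
Factor the quadratic: z = 1 or z = -8.

z = -8 or z = -2 or z = 1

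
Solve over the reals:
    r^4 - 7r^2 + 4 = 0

r = -2.5243 or r = -0.7923 or r = 0.7923 or r = 2.5243

Let u = r^2. The equation becomes u^2 - 7u + 4 = 0.
By the quadratic formula, u = sqrt(33)/2 + 7/2 or u = 7/2 - sqrt(33)/2.
r^2 = sqrt(33)/2 + 7/2 gives r = +/-sqrt(sqrt(33)/2 + 7/2) ~= +/-2.5243.
r^2 = 7/2 - sqrt(33)/2 gives r = +/-sqrt(7/2 - sqrt(33)/2) ~= +/-0.7923.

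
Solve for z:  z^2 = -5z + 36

Bring every term to one side: z^2 + 5z - 36 = 0.
Factor: (z + 9)(z - 4) = 0.
So z = -9 or z = 4.

z = -9 or z = 4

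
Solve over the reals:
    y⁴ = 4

Let u = y². The equation becomes u² - 4 = 0.
Factor: (u + 2)(u - 2) = 0, so u = -2 or u = 2.
y² = -2 < 0 has no real solution.
y² = 2 gives y = ±√(2) ≈ ±1.4142.

y = -1.4142 or y = 1.4142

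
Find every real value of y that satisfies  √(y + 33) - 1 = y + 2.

Isolate the radical: √(y + 33) = y + 3.
Square both sides: y + 33 = (y + 3)².
Expand and rearrange: y² + 5y - 24 = 0.
Solving gives y = 3 or y = -8.
Check each candidate in the original equation:
  y = 3: √(36) = 6, while y + 3 = 6 — valid.
  y = -8: √(25) = 5, while y + 3 = -5 — extraneous.

y = 3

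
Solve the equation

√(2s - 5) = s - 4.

Square both sides: 2s - 5 = (s - 4)².
Expand and rearrange: s² - 10s + 21 = 0.
Solving gives s = 7 or s = 3.
Check each candidate in the original equation:
  s = 7: √(9) = 3, while s - 4 = 3 — valid.
  s = 3: √(1) = 1, while s - 4 = -1 — extraneous.

s = 7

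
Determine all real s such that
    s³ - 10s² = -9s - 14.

s = -0.7958 or s = 2 or s = 8.7958

Rearrange: s³ - 10s² + 9s + 14 = 0.
Possible rational roots are divisors of 14. Testing s = 2 gives 0, so (s - 2) is a factor.
Divide: s³ - 10s² + 9s + 14 = (s - 2)(s² - 8s - 7).
Apply the quadratic formula to s² - 8s - 7 = 0: s = (8 ± √92)/2, i.e. s ≈ 8.7958 or s ≈ -0.7958.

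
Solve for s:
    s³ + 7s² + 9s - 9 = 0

Possible rational roots are divisors of -9. Testing s = -3 gives 0, so (s + 3) is a factor.
Divide: s³ + 7s² + 9s - 9 = (s + 3)(s² + 4s - 3).
Apply the quadratic formula to s² + 4s - 3 = 0: s = (-4 ± √28)/2, i.e. s ≈ 0.6458 or s ≈ -4.6458.

s = -4.6458 or s = -3 or s = 0.6458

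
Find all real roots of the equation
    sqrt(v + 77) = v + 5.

Square both sides: v + 77 = (v + 5)^2.
Expand and rearrange: v^2 + 9v - 52 = 0.
Solving gives v = 4 or v = -13.
Check each candidate in the original equation:
  v = 4: sqrt(81) = 9, while v + 5 = 9 — valid.
  v = -13: sqrt(64) = 8, while v + 5 = -8 — extraneous.

v = 4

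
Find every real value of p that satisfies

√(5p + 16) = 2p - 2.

Square both sides: 5p + 16 = (2p - 2)².
Expand and rearrange: 4p² - 13p - 12 = 0.
Solving gives p = 4 or p = -0.75.
Check each candidate in the original equation:
  p = 4: √(36) = 6, while 2p - 2 = 6 — valid.
  p = -0.75: √(12.25) = 3.5, while 2p - 2 = -3.5 — extraneous.

p = 4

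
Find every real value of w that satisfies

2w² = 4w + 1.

Rearrange to standard form: 2w² - 4w - 1 = 0.
Discriminant: (-4)² − 4·2·(-1) = 24.
Quadratic formula: w = (4 ± √24) / 4.
So w = 1 + √(6)/2 ≈ 2.2247 or w = 1 - √(6)/2 ≈ -0.2247.

w = -0.2247 or w = 2.2247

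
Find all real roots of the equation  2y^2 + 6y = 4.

Rearrange to standard form: 2y^2 + 6y - 4 = 0.
Discriminant: (6)^2 - 4*2*(-4) = 68.
Quadratic formula: y = (-6 +/- sqrt(68)) / 4.
So y = -3/2 + sqrt(17)/2 ~= 0.5616 or y = -sqrt(17)/2 - 3/2 ~= -3.5616.

y = -3.5616 or y = 0.5616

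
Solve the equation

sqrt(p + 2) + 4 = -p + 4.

p = -1

Isolate the radical: sqrt(p + 2) = -p.
Square both sides: p + 2 = (-p)^2.
Expand and rearrange: p^2 - p - 2 = 0.
Solving gives p = 2 or p = -1.
Check each candidate in the original equation:
  p = 2: sqrt(4) = 2, while -p = -2 — extraneous.
  p = -1: sqrt(1) = 1, while -p = 1 — valid.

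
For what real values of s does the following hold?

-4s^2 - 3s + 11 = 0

s = -2.0752 or s = 1.3252

Discriminant: (-3)^2 - 4*(-4)*11 = 185.
Quadratic formula: s = (3 +/- sqrt(185)) / (-8).
So s = -sqrt(185)/8 - 3/8 ~= -2.0752 or s = -3/8 + sqrt(185)/8 ~= 1.3252.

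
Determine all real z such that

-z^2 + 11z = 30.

Bring every term to one side: -z^2 + 11z - 30 = 0.
Factor: -1(z - 6)(z - 5) = 0.
So z = 6 or z = 5.

z = 5 or z = 6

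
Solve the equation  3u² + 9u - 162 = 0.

u = -9 or u = 6

Factor: 3(u + 9)(u - 6) = 0.
So u = -9 or u = 6.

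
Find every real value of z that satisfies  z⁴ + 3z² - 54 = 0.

z = -2.4495 or z = 2.4495

Let u = z². The equation becomes u² + 3u - 54 = 0.
Factor: (u + 9)(u - 6) = 0, so u = -9 or u = 6.
z² = -9 < 0 has no real solution.
z² = 6 gives z = ±√(6) ≈ ±2.4495.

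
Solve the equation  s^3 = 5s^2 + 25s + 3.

Rearrange: s^3 - 5s^2 - 25s - 3 = 0.
Possible rational roots are divisors of -3. Testing s = -3 gives 0, so (s + 3) is a factor.
Divide: s^3 - 5s^2 - 25s - 3 = (s + 3)(s^2 - 8s - 1).
Apply the quadratic formula to s^2 - 8s - 1 = 0: s = (8 +/- sqrt(68))/2, i.e. s ~= 8.1231 or s ~= -0.1231.

s = -3 or s = -0.1231 or s = 8.1231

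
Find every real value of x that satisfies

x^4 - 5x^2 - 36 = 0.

Let u = x^2. The equation becomes u^2 - 5u - 36 = 0.
Factor: (u + 4)(u - 9) = 0, so u = -4 or u = 9.
x^2 = -4 < 0 has no real solution.
x^2 = 9 gives x = +/-3.

x = -3 or x = 3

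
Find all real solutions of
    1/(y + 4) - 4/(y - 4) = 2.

y = -3.3117 or y = 1.8117

Multiply both sides by (y + 4)(y - 4):
(y - 4) - 4(y + 4) = 2(y + 4)(y - 4).
Expand and collect terms: 2y^2 + 3y - 12 = 0.
By the quadratic formula, y = (-3 +/- sqrt(105)) / 4, so y ~= 1.8117 or y ~= -3.3117.
Neither value makes a denominator zero (y != -4, y != 4), so both are valid.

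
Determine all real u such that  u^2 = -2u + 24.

u = -6 or u = 4

Bring every term to one side: u^2 + 2u - 24 = 0.
Factor: (u + 6)(u - 4) = 0.
So u = -6 or u = 4.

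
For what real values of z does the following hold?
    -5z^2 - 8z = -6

z = -2.1565 or z = 0.5565

Rearrange to standard form: -5z^2 - 8z + 6 = 0.
Discriminant: (-8)^2 - 4*(-5)*6 = 184.
Quadratic formula: z = (8 +/- sqrt(184)) / (-10).
So z = -sqrt(46)/5 - 4/5 ~= -2.1565 or z = -4/5 + sqrt(46)/5 ~= 0.5565.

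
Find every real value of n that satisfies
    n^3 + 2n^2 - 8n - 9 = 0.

Possible rational roots are divisors of -9. Testing n = -1 gives 0, so (n + 1) is a factor.
Divide: n^3 + 2n^2 - 8n - 9 = (n + 1)(n^2 + n - 9).
Apply the quadratic formula to n^2 + n - 9 = 0: n = (-1 +/- sqrt(37))/2, i.e. n ~= 2.5414 or n ~= -3.5414.

n = -3.5414 or n = -1 or n = 2.5414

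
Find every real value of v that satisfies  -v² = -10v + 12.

Rearrange to standard form: -v² + 10v - 12 = 0.
Discriminant: (10)² − 4·(-1)·(-12) = 52.
Quadratic formula: v = (-10 ± √52) / (-2).
So v = 5 - √(13) ≈ 1.3944 or v = √(13) + 5 ≈ 8.6056.

v = 1.3944 or v = 8.6056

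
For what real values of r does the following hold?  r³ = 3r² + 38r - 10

Rearrange: r³ - 3r² - 38r + 10 = 0.
Possible rational roots are divisors of 10. Testing r = -5 gives 0, so (r + 5) is a factor.
Divide: r³ - 3r² - 38r + 10 = (r + 5)(r² - 8r + 2).
Apply the quadratic formula to r² - 8r + 2 = 0: r = (8 ± √56)/2, i.e. r ≈ 7.7417 or r ≈ 0.2583.

r = -5 or r = 0.2583 or r = 7.7417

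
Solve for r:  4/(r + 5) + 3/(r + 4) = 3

r = -4.5352 or r = -2.1315

Multiply both sides by (r + 5)(r + 4):
4(r + 4) + 3(r + 5) = 3(r + 5)(r + 4).
Expand and collect terms: 3r^2 + 20r + 29 = 0.
By the quadratic formula, r = (-20 +/- sqrt(52)) / 6, so r ~= -2.1315 or r ~= -4.5352.
Neither value makes a denominator zero (r != -5, r != -4), so both are valid.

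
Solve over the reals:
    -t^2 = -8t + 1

Rearrange to standard form: -t^2 + 8t - 1 = 0.
Discriminant: (8)^2 - 4*(-1)*(-1) = 60.
Quadratic formula: t = (-8 +/- sqrt(60)) / (-2).
So t = 4 - sqrt(15) ~= 0.127 or t = sqrt(15) + 4 ~= 7.873.

t = 0.127 or t = 7.873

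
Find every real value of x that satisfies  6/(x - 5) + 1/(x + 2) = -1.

Multiply both sides by (x - 5)(x + 2):
6(x + 2) + (x - 5) = -(x - 5)(x + 2).
Expand and collect terms: -x² - 4x + 3 = 0.
By the quadratic formula, x = (4 ± √28) / -2, so x ≈ -4.6458 or x ≈ 0.6458.
Neither value makes a denominator zero (x ≠ 5, x ≠ -2), so both are valid.

x = -4.6458 or x = 0.6458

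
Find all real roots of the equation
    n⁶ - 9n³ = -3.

Let u = n³. The equation becomes u² - 9u + 3 = 0.
By the quadratic formula, u = √(69)/2 + 9/2 or u = 9/2 - √(69)/2.
n³ = √(69)/2 + 9/2 gives n = ∛(√(69)/2 + 9/2) ≈ 2.053.
n³ = 9/2 - √(69)/2 gives n = ∛(9/2 - √(69)/2) ≈ 0.7025.

n = 0.7025 or n = 2.053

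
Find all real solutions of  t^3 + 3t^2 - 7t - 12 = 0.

Possible rational roots are divisors of -12. Testing t = -4 gives 0, so (t + 4) is a factor.
Divide: t^3 + 3t^2 - 7t - 12 = (t + 4)(t^2 - t - 3).
Apply the quadratic formula to t^2 - t - 3 = 0: t = (1 +/- sqrt(13))/2, i.e. t ~= 2.3028 or t ~= -1.3028.

t = -4 or t = -1.3028 or t = 2.3028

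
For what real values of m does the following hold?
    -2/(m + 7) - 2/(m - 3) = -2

Multiply both sides by (m + 7)(m - 3):
-2(m - 3) - 2(m + 7) = -2(m + 7)(m - 3).
Expand and collect terms: -2m² - 4m + 50 = 0.
By the quadratic formula, m = (4 ± √416) / -4, so m ≈ -6.099 or m ≈ 4.099.
Neither value makes a denominator zero (m ≠ -7, m ≠ 3), so both are valid.

m = -6.099 or m = 4.099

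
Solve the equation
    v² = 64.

v = -8 or v = 8

Bring every term to one side: v² - 64 = 0.
Factor: (v - 8)(v + 8) = 0.
So v = 8 or v = -8.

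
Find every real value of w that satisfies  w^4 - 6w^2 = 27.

Let u = w^2. The equation becomes u^2 - 6u - 27 = 0.
Factor: (u - 9)(u + 3) = 0, so u = 9 or u = -3.
w^2 = 9 gives w = +/-3.
w^2 = -3 < 0 has no real solution.

w = -3 or w = 3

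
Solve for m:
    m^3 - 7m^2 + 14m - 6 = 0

Possible rational roots are divisors of -6. Testing m = 3 gives 0, so (m - 3) is a factor.
Divide: m^3 - 7m^2 + 14m - 6 = (m - 3)(m^2 - 4m + 2).
Apply the quadratic formula to m^2 - 4m + 2 = 0: m = (4 +/- sqrt(8))/2, i.e. m ~= 3.4142 or m ~= 0.5858.

m = 0.5858 or m = 3 or m = 3.4142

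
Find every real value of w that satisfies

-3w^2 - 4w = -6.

w = -2.2301 or w = 0.8968

Rearrange to standard form: -3w^2 - 4w + 6 = 0.
Discriminant: (-4)^2 - 4*(-3)*6 = 88.
Quadratic formula: w = (4 +/- sqrt(88)) / (-6).
So w = -sqrt(22)/3 - 2/3 ~= -2.2301 or w = -2/3 + sqrt(22)/3 ~= 0.8968.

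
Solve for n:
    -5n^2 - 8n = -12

Rearrange to standard form: -5n^2 - 8n + 12 = 0.
Discriminant: (-8)^2 - 4*(-5)*12 = 304.
Quadratic formula: n = (8 +/- sqrt(304)) / (-10).
So n = -2*sqrt(19)/5 - 4/5 ~= -2.5436 or n = -4/5 + 2*sqrt(19)/5 ~= 0.9436.

n = -2.5436 or n = 0.9436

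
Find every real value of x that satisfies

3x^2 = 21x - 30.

Bring every term to one side: 3x^2 - 21x + 30 = 0.
Factor: 3(x - 2)(x - 5) = 0.
So x = 2 or x = 5.

x = 2 or x = 5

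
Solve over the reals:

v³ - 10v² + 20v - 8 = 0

Possible rational roots are divisors of -8. Testing v = 2 gives 0, so (v - 2) is a factor.
Divide: v³ - 10v² + 20v - 8 = (v - 2)(v² - 8v + 4).
Apply the quadratic formula to v² - 8v + 4 = 0: v = (8 ± √48)/2, i.e. v ≈ 7.4641 or v ≈ 0.5359.

v = 0.5359 or v = 2 or v = 7.4641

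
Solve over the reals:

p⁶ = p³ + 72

Let u = p³. The equation becomes u² - u - 72 = 0.
Factor: (u - 9)(u + 8) = 0, so u = 9 or u = -8.
p³ = 9 gives p = ∛(9) ≈ 2.0801.
p³ = -8 gives p = -2.

p = -2 or p = 2.0801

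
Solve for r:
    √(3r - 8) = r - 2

r = 3 or r = 4

Square both sides: 3r - 8 = (r - 2)².
Expand and rearrange: r² - 7r + 12 = 0.
Solving gives r = 4 or r = 3.
Check each candidate in the original equation:
  r = 4: √(4) = 2, while r - 2 = 2 — valid.
  r = 3: √(1) = 1, while r - 2 = 1 — valid.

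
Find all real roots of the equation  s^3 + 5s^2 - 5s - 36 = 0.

Possible rational roots are divisors of -36. Testing s = -4 gives 0, so (s + 4) is a factor.
Divide: s^3 + 5s^2 - 5s - 36 = (s + 4)(s^2 + s - 9).
Apply the quadratic formula to s^2 + s - 9 = 0: s = (-1 +/- sqrt(37))/2, i.e. s ~= 2.5414 or s ~= -3.5414.

s = -4 or s = -3.5414 or s = 2.5414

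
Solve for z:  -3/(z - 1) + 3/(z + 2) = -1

z = -3.8541 or z = 2.8541

Multiply both sides by (z - 1)(z + 2):
-3(z + 2) + 3(z - 1) = -(z - 1)(z + 2).
Expand and collect terms: -z^2 - z + 11 = 0.
By the quadratic formula, z = (1 +/- sqrt(45)) / -2, so z ~= -3.8541 or z ~= 2.8541.
Neither value makes a denominator zero (z != 1, z != -2), so both are valid.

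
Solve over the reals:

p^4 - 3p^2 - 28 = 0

p = -2.6458 or p = 2.6458

Let u = p^2. The equation becomes u^2 - 3u - 28 = 0.
Factor: (u + 4)(u - 7) = 0, so u = -4 or u = 7.
p^2 = -4 < 0 has no real solution.
p^2 = 7 gives p = +/-sqrt(7) ~= +/-2.6458.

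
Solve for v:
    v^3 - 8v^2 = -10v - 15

Rearrange: v^3 - 8v^2 + 10v + 15 = 0.
Possible rational roots are divisors of 15. Testing v = 3 gives 0, so (v - 3) is a factor.
Divide: v^3 - 8v^2 + 10v + 15 = (v - 3)(v^2 - 5v - 5).
Apply the quadratic formula to v^2 - 5v - 5 = 0: v = (5 +/- sqrt(45))/2, i.e. v ~= 5.8541 or v ~= -0.8541.

v = -0.8541 or v = 3 or v = 5.8541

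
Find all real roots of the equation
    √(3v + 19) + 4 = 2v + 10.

v = -1

Isolate the radical: √(3v + 19) = 2v + 6.
Square both sides: 3v + 19 = (2v + 6)².
Expand and rearrange: 4v² + 21v + 17 = 0.
Solving gives v = -1 or v = -4.25.
Check each candidate in the original equation:
  v = -1: √(16) = 4, while 2v + 6 = 4 — valid.
  v = -4.25: √(6.25) = 2.5, while 2v + 6 = -2.5 — extraneous.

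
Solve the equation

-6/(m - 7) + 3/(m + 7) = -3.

m = -7.8815 or m = 8.8815

Multiply both sides by (m - 7)(m + 7):
-6(m + 7) + 3(m - 7) = -3(m - 7)(m + 7).
Expand and collect terms: -3m² + 3m + 210 = 0.
By the quadratic formula, m = (-3 ± √2529) / -6, so m ≈ -7.8815 or m ≈ 8.8815.
Neither value makes a denominator zero (m ≠ 7, m ≠ -7), so both are valid.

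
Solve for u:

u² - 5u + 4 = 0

Factor: (u - 4)(u - 1) = 0.
So u = 4 or u = 1.

u = 1 or u = 4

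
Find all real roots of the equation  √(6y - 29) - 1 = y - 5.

y = 5 or y = 9

Isolate the radical: √(6y - 29) = y - 4.
Square both sides: 6y - 29 = (y - 4)².
Expand and rearrange: y² - 14y + 45 = 0.
Solving gives y = 9 or y = 5.
Check each candidate in the original equation:
  y = 9: √(25) = 5, while y - 4 = 5 — valid.
  y = 5: √(1) = 1, while y - 4 = 1 — valid.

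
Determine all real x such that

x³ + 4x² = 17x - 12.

Rearrange: x³ + 4x² - 17x + 12 = 0.
Possible rational roots are divisors of 12. Testing x = 1 gives 0, so (x - 1) is a factor.
Divide: x³ + 4x² - 17x + 12 = (x - 1)(x² + 5x - 12).
Apply the quadratic formula to x² + 5x - 12 = 0: x = (-5 ± √73)/2, i.e. x ≈ 1.772 or x ≈ -6.772.

x = -6.772 or x = 1 or x = 1.772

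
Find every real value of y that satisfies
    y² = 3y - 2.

y = 1 or y = 2

Bring every term to one side: y² - 3y + 2 = 0.
Factor: (y - 2)(y - 1) = 0.
So y = 2 or y = 1.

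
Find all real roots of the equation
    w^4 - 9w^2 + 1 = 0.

w = -2.9812 or w = -0.3354 or w = 0.3354 or w = 2.9812

Let u = w^2. The equation becomes u^2 - 9u + 1 = 0.
By the quadratic formula, u = sqrt(77)/2 + 9/2 or u = 9/2 - sqrt(77)/2.
w^2 = sqrt(77)/2 + 9/2 gives w = +/-sqrt(sqrt(77)/2 + 9/2) ~= +/-2.9812.
w^2 = 9/2 - sqrt(77)/2 gives w = +/-sqrt(9/2 - sqrt(77)/2) ~= +/-0.3354.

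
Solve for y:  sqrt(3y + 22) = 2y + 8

Square both sides: 3y + 22 = (2y + 8)^2.
Expand and rearrange: 4y^2 + 29y + 42 = 0.
Solving gives y = -2 or y = -5.25.
Check each candidate in the original equation:
  y = -2: sqrt(16) = 4, while 2y + 8 = 4 — valid.
  y = -5.25: sqrt(6.25) = 2.5, while 2y + 8 = -2.5 — extraneous.

y = -2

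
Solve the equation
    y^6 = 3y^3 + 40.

Let u = y^3. The equation becomes u^2 - 3u - 40 = 0.
Factor: (u + 5)(u - 8) = 0, so u = -5 or u = 8.
y^3 = -5 gives y = -(5)^(1/3) ~= -1.71.
y^3 = 8 gives y = 2.

y = -1.71 or y = 2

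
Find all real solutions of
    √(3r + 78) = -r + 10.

r = 1

Square both sides: 3r + 78 = (-r + 10)².
Expand and rearrange: r² - 23r + 22 = 0.
Solving gives r = 22 or r = 1.
Check each candidate in the original equation:
  r = 22: √(144) = 12, while -r + 10 = -12 — extraneous.
  r = 1: √(81) = 9, while -r + 10 = 9 — valid.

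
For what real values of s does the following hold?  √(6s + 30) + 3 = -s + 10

Isolate the radical: √(6s + 30) = -s + 7.
Square both sides: 6s + 30 = (-s + 7)².
Expand and rearrange: s² - 20s + 19 = 0.
Solving gives s = 19 or s = 1.
Check each candidate in the original equation:
  s = 19: √(144) = 12, while -s + 7 = -12 — extraneous.
  s = 1: √(36) = 6, while -s + 7 = 6 — valid.

s = 1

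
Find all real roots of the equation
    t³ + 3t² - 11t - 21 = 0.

t = -4.4142 or t = -1.5858 or t = 3

Possible rational roots are divisors of -21. Testing t = 3 gives 0, so (t - 3) is a factor.
Divide: t³ + 3t² - 11t - 21 = (t - 3)(t² + 6t + 7).
Apply the quadratic formula to t² + 6t + 7 = 0: t = (-6 ± √8)/2, i.e. t ≈ -1.5858 or t ≈ -4.4142.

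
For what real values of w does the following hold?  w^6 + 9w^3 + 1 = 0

Let u = w^3. The equation becomes u^2 + 9u + 1 = 0.
By the quadratic formula, u = -9/2 + sqrt(77)/2 or u = -9/2 - sqrt(77)/2.
w^3 = -9/2 + sqrt(77)/2 gives w = -(9/2 - sqrt(77)/2)^(1/3) ~= -0.4828.
w^3 = -9/2 - sqrt(77)/2 gives w = -(sqrt(77)/2 + 9/2)^(1/3) ~= -2.0714.

w = -2.0714 or w = -0.4828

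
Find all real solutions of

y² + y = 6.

y = -3 or y = 2

Bring every term to one side: y² + y - 6 = 0.
Factor: (y + 3)(y - 2) = 0.
So y = -3 or y = 2.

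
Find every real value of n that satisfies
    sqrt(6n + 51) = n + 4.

n = 5

Square both sides: 6n + 51 = (n + 4)^2.
Expand and rearrange: n^2 + 2n - 35 = 0.
Solving gives n = 5 or n = -7.
Check each candidate in the original equation:
  n = 5: sqrt(81) = 9, while n + 4 = 9 — valid.
  n = -7: sqrt(9) = 3, while n + 4 = -3 — extraneous.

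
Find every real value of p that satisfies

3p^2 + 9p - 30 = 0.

p = -5 or p = 2

Factor: 3(p + 5)(p - 2) = 0.
So p = -5 or p = 2.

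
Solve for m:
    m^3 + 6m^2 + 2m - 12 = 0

Possible rational roots are divisors of -12. Testing m = -2 gives 0, so (m + 2) is a factor.
Divide: m^3 + 6m^2 + 2m - 12 = (m + 2)(m^2 + 4m - 6).
Apply the quadratic formula to m^2 + 4m - 6 = 0: m = (-4 +/- sqrt(40))/2, i.e. m ~= 1.1623 or m ~= -5.1623.

m = -5.1623 or m = -2 or m = 1.1623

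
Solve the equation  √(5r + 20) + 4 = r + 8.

r = -4 or r = 1

Isolate the radical: √(5r + 20) = r + 4.
Square both sides: 5r + 20 = (r + 4)².
Expand and rearrange: r² + 3r - 4 = 0.
Solving gives r = 1 or r = -4.
Check each candidate in the original equation:
  r = 1: √(25) = 5, while r + 4 = 5 — valid.
  r = -4: √(0) = 0, while r + 4 = 0 — valid.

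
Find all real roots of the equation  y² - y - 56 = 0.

y = -7 or y = 8

Factor: (y + 7)(y - 8) = 0.
So y = -7 or y = 8.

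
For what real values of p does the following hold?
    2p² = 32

Bring every term to one side: 2p² - 32 = 0.
Factor: 2(p - 4)(p + 4) = 0.
So p = 4 or p = -4.

p = -4 or p = 4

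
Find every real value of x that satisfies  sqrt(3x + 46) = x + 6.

x = 1

Square both sides: 3x + 46 = (x + 6)^2.
Expand and rearrange: x^2 + 9x - 10 = 0.
Solving gives x = 1 or x = -10.
Check each candidate in the original equation:
  x = 1: sqrt(49) = 7, while x + 6 = 7 — valid.
  x = -10: sqrt(16) = 4, while x + 6 = -4 — extraneous.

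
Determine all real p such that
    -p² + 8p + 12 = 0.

Discriminant: (8)² − 4·(-1)·12 = 112.
Quadratic formula: p = (-8 ± √112) / (-2).
So p = 4 - 2·√(7) ≈ -1.2915 or p = 4 + 2·√(7) ≈ 9.2915.

p = -1.2915 or p = 9.2915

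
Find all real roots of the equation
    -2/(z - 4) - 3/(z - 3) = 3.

z = 1.6126 or z = 3.7208

Multiply both sides by (z - 4)(z - 3):
-2(z - 3) - 3(z - 4) = 3(z - 4)(z - 3).
Expand and collect terms: 3z² - 16z + 18 = 0.
By the quadratic formula, z = (16 ± √40) / 6, so z ≈ 3.7208 or z ≈ 1.6126.
Neither value makes a denominator zero (z ≠ 4, z ≠ 3), so both are valid.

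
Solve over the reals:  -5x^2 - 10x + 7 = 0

Discriminant: (-10)^2 - 4*(-5)*7 = 240.
Quadratic formula: x = (10 +/- sqrt(240)) / (-10).
So x = -2*sqrt(15)/5 - 1 ~= -2.5492 or x = -1 + 2*sqrt(15)/5 ~= 0.5492.

x = -2.5492 or x = 0.5492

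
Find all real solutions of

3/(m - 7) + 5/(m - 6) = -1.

Multiply both sides by (m - 7)(m - 6):
3(m - 6) + 5(m - 7) = -(m - 7)(m - 6).
Expand and collect terms: -m^2 + 5m + 11 = 0.
By the quadratic formula, m = (-5 +/- sqrt(69)) / -2, so m ~= -1.6533 or m ~= 6.6533.
Neither value makes a denominator zero (m != 7, m != 6), so both are valid.

m = -1.6533 or m = 6.6533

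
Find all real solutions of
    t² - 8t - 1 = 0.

Discriminant: (-8)² − 4·1·(-1) = 68.
Quadratic formula: t = (8 ± √68) / 2.
So t = 4 + √(17) ≈ 8.1231 or t = 4 - √(17) ≈ -0.1231.

t = -0.1231 or t = 8.1231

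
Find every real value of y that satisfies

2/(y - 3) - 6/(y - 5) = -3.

y = 2.6391 or y = 6.6943

Multiply both sides by (y - 3)(y - 5):
2(y - 5) - 6(y - 3) = -3(y - 3)(y - 5).
Expand and collect terms: -3y² + 28y - 53 = 0.
By the quadratic formula, y = (-28 ± √148) / -6, so y ≈ 2.6391 or y ≈ 6.6943.
Neither value makes a denominator zero (y ≠ 3, y ≠ 5), so both are valid.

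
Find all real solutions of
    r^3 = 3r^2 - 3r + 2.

r = 2

Rearrange: r^3 - 3r^2 + 3r - 2 = 0.
Possible rational roots are divisors of -2. Testing r = 2 gives 0, so (r - 2) is a factor.
Divide: r^3 - 3r^2 + 3r - 2 = (r - 2)(r^2 - r + 1).
The quadratic r^2 - r + 1 has discriminant -3 < 0, so no further real roots.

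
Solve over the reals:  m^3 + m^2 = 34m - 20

Rearrange: m^3 + m^2 - 34m + 20 = 0.
Possible rational roots are divisors of 20. Testing m = 5 gives 0, so (m - 5) is a factor.
Divide: m^3 + m^2 - 34m + 20 = (m - 5)(m^2 + 6m - 4).
Apply the quadratic formula to m^2 + 6m - 4 = 0: m = (-6 +/- sqrt(52))/2, i.e. m ~= 0.6056 or m ~= -6.6056.

m = -6.6056 or m = 0.6056 or m = 5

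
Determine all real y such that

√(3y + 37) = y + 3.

y = 4

Square both sides: 3y + 37 = (y + 3)².
Expand and rearrange: y² + 3y - 28 = 0.
Solving gives y = 4 or y = -7.
Check each candidate in the original equation:
  y = 4: √(49) = 7, while y + 3 = 7 — valid.
  y = -7: √(16) = 4, while y + 3 = -4 — extraneous.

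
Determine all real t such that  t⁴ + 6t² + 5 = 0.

Let u = t². The equation becomes u² + 6u + 5 = 0.
Factor: (u + 5)(u + 1) = 0, so u = -5 or u = -1.
t² = -5 < 0 has no real solution.
t² = -1 < 0 has no real solution.

No real solutions.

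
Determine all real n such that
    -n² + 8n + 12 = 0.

Discriminant: (8)² − 4·(-1)·12 = 112.
Quadratic formula: n = (-8 ± √112) / (-2).
So n = 4 - 2·√(7) ≈ -1.2915 or n = 4 + 2·√(7) ≈ 9.2915.

n = -1.2915 or n = 9.2915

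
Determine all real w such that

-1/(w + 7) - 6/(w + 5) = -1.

Multiply both sides by (w + 7)(w + 5):
-(w + 5) - 6(w + 7) = -(w + 7)(w + 5).
Expand and collect terms: -w² - 5w + 12 = 0.
By the quadratic formula, w = (5 ± √73) / -2, so w ≈ -6.772 or w ≈ 1.772.
Neither value makes a denominator zero (w ≠ -7, w ≠ -5), so both are valid.

w = -6.772 or w = 1.772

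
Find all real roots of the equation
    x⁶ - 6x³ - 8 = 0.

x = -1.0395 or x = 1.9241

Let u = x³. The equation becomes u² - 6u - 8 = 0.
By the quadratic formula, u = 3 + √(17) or u = 3 - √(17).
x³ = 3 + √(17) gives x = ∛(3 + √(17)) ≈ 1.9241.
x³ = 3 - √(17) gives x = -∛(-3 + √(17)) ≈ -1.0395.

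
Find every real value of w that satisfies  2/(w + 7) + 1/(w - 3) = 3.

w = -6.3563 or w = 3.3563

Multiply both sides by (w + 7)(w - 3):
2(w - 3) + (w + 7) = 3(w + 7)(w - 3).
Expand and collect terms: 3w² + 9w - 64 = 0.
By the quadratic formula, w = (-9 ± √849) / 6, so w ≈ 3.3563 or w ≈ -6.3563.
Neither value makes a denominator zero (w ≠ -7, w ≠ 3), so both are valid.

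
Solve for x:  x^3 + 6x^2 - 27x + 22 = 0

Possible rational roots are divisors of 22. Testing x = 2 gives 0, so (x - 2) is a factor.
Divide: x^3 + 6x^2 - 27x + 22 = (x - 2)(x^2 + 8x - 11).
Apply the quadratic formula to x^2 + 8x - 11 = 0: x = (-8 +/- sqrt(108))/2, i.e. x ~= 1.1962 or x ~= -9.1962.

x = -9.1962 or x = 1.1962 or x = 2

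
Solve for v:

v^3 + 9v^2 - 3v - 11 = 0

Possible rational roots are divisors of -11. Testing v = -1 gives 0, so (v + 1) is a factor.
Divide: v^3 + 9v^2 - 3v - 11 = (v + 1)(v^2 + 8v - 11).
Apply the quadratic formula to v^2 + 8v - 11 = 0: v = (-8 +/- sqrt(108))/2, i.e. v ~= 1.1962 or v ~= -9.1962.

v = -9.1962 or v = -1 or v = 1.1962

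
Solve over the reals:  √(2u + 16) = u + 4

u = 0

Square both sides: 2u + 16 = (u + 4)².
Expand and rearrange: u² + 6u = 0.
Solving gives u = 0 or u = -6.
Check each candidate in the original equation:
  u = 0: √(16) = 4, while u + 4 = 4 — valid.
  u = -6: √(4) = 2, while u + 4 = -2 — extraneous.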